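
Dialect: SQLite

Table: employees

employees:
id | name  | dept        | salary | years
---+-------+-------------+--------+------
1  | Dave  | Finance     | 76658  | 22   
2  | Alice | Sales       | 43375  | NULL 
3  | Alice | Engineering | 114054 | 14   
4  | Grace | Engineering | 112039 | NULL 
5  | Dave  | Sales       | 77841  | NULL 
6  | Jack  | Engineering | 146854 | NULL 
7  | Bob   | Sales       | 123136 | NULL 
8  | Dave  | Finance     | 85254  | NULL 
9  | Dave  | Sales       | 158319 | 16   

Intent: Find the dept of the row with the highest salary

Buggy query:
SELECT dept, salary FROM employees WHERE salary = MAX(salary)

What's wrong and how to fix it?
Bug: MAX(salary) is an aggregate and cannot be used directly in WHERE

Fix: Use a subquery: WHERE salary = (SELECT MAX(salary) FROM employees)

Corrected query:
SELECT dept, salary FROM employees WHERE salary = (SELECT MAX(salary) FROM employees)

Result:
dept  | salary
------+-------
Sales | 158319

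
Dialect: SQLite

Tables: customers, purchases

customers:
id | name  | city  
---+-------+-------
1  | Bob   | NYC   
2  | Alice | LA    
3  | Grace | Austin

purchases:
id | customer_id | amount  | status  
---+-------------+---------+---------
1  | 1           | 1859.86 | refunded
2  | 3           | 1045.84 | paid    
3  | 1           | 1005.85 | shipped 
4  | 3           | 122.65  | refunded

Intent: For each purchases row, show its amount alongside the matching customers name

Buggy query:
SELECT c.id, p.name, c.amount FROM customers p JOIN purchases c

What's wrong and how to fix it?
Bug: Missing join condition: each purchases row is matched to all customers rows instead of just its own

Fix: Add ON c.customer_id = p.id to the JOIN

Corrected query:
SELECT c.id, p.name, c.amount FROM customers p JOIN purchases c ON c.customer_id = p.id

Result:
id | name  | amount 
---+-------+--------
1  | Bob   | 1859.86
2  | Grace | 1045.84
3  | Bob   | 1005.85
4  | Grace | 122.65 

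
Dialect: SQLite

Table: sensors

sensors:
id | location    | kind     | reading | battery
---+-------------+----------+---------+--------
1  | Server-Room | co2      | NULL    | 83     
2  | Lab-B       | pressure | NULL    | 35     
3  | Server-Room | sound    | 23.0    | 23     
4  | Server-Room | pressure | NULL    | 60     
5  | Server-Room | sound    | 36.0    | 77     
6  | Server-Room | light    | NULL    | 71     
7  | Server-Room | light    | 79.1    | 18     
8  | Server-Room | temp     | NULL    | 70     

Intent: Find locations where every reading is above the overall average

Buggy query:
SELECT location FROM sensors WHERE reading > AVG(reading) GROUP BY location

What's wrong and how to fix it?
Bug: WHERE evaluates per row before aggregation, so AVG() is unavailable

Fix: Use a subquery for AVG and a HAVING MIN(...) filter so the condition holds for every row in the group

Corrected query:
SELECT location FROM sensors GROUP BY location HAVING MIN(reading) > (SELECT AVG(reading) FROM sensors)

Result:
(no rows)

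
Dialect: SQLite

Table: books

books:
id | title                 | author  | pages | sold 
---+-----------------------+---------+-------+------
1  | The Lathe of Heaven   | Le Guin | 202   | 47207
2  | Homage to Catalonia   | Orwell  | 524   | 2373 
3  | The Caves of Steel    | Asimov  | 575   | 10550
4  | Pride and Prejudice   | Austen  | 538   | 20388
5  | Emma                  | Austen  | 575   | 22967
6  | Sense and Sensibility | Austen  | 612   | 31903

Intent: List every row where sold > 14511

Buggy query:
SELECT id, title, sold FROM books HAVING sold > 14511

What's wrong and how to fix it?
Bug: HAVING filters the output of aggregation, but this query has no GROUP BY and no aggregate functions, so SQLite rejects it (HAVING clause on a non-aggregate query); the condition here is per row

Fix: Use WHERE for row-level filtering

Corrected query:
SELECT id, title, sold FROM books WHERE sold > 14511

Result:
id | title                 | sold 
---+-----------------------+------
1  | The Lathe of Heaven   | 47207
4  | Pride and Prejudice   | 20388
5  | Emma                  | 22967
6  | Sense and Sensibility | 31903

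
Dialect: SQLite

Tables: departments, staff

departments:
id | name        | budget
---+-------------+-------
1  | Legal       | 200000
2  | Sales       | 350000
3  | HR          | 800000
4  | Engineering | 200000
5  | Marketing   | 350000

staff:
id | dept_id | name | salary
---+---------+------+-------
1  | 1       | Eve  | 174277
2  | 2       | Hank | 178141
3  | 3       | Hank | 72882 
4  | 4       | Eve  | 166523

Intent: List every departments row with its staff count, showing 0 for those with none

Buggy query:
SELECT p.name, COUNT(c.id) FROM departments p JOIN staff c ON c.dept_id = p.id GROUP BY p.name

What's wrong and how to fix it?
Bug: An inner join excludes parents with zero children

Fix: Use LEFT JOIN so parents without children still appear (COUNT(c.id) gives 0)

Corrected query:
SELECT p.name, COUNT(c.id) FROM departments p LEFT JOIN staff c ON c.dept_id = p.id GROUP BY p.name

Result:
name        | COUNT(c.id)
------------+------------
Engineering | 1          
HR          | 1          
Legal       | 1          
Marketing   | 0          
Sales       | 1          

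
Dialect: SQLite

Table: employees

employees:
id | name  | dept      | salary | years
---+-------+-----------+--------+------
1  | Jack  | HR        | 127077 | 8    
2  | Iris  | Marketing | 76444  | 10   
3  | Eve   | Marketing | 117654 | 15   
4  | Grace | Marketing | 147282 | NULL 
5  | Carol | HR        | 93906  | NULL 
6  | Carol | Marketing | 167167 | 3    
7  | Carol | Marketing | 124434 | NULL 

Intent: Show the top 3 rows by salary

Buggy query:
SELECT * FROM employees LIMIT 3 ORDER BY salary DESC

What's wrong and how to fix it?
Bug: LIMIT must come after ORDER BY

Fix: Sort with ORDER BY, then apply LIMIT

Corrected query:
SELECT * FROM employees ORDER BY salary DESC LIMIT 3

Result:
id | name  | dept      | salary | years
---+-------+-----------+--------+------
6  | Carol | Marketing | 167167 | 3    
4  | Grace | Marketing | 147282 | NULL 
1  | Jack  | HR        | 127077 | 8    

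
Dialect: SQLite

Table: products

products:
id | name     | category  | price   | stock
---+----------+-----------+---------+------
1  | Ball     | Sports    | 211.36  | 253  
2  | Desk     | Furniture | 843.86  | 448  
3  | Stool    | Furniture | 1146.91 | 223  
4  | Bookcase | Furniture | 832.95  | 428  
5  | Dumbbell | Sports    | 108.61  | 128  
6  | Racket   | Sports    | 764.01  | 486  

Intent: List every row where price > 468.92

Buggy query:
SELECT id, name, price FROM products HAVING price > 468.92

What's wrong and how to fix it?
Bug: This is a non-aggregate query (no GROUP BY, no aggregates), so in SQLite the HAVING clause is invalid here; a row-level condition belongs in WHERE

Fix: Use WHERE for row-level filtering

Corrected query:
SELECT id, name, price FROM products WHERE price > 468.92

Result:
id | name     | price  
---+----------+--------
2  | Desk     | 843.86 
3  | Stool    | 1146.91
4  | Bookcase | 832.95 
6  | Racket   | 764.01 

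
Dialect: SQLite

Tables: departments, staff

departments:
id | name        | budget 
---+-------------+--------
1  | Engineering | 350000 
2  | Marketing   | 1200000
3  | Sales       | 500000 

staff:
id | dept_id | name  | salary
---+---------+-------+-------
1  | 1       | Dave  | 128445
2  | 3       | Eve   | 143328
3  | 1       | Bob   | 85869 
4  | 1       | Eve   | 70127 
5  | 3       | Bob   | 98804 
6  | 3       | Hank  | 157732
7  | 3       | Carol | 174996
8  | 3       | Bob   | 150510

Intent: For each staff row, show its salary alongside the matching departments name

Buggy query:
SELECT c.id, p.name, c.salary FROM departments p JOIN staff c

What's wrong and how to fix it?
Bug: JOIN with no ON clause produces a cartesian product; every staff row pairs with every departments row

Fix: Specify the join condition linking the foreign key to the parent id

Corrected query:
SELECT c.id, p.name, c.salary FROM departments p JOIN staff c ON c.dept_id = p.id

Result:
id | name        | salary
---+-------------+-------
1  | Engineering | 128445
2  | Sales       | 143328
3  | Engineering | 85869 
4  | Engineering | 70127 
5  | Sales       | 98804 
6  | Sales       | 157732
7  | Sales       | 174996
8  | Sales       | 150510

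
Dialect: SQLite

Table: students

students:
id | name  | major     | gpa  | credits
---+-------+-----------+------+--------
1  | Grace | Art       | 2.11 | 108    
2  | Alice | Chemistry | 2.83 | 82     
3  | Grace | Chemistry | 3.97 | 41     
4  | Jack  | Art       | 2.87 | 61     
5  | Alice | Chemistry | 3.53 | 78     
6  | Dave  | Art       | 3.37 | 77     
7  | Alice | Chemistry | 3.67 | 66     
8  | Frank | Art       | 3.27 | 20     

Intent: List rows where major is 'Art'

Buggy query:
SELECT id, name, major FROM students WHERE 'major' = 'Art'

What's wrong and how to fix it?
Bug: Single quotes denote string literals in SQL; the column name is being compared as a constant string

Fix: Remove the quotes around the column name (or use double quotes for an identifier)

Corrected query:
SELECT id, name, major FROM students WHERE major = 'Art'

Result:
id | name  | major
---+-------+------
1  | Grace | Art  
4  | Jack  | Art  
6  | Dave  | Art  
8  | Frank | Art  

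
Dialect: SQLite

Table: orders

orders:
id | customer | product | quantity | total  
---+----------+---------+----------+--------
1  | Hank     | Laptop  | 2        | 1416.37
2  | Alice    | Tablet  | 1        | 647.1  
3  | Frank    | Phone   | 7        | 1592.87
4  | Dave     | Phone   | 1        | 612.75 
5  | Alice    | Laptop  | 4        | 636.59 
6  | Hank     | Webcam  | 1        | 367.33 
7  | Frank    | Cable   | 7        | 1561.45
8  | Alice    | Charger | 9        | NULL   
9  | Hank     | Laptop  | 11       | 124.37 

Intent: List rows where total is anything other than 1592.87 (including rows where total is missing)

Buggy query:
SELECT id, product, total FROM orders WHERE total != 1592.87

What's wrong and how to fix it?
Bug: Inequality against NULL is unknown, not true; rows with NULL are dropped

Fix: Handle NULL separately with IS NULL alongside the inequality

Corrected query:
SELECT id, product, total FROM orders WHERE total != 1592.87 OR total IS NULL

Result:
id | product | total  
---+---------+--------
1  | Laptop  | 1416.37
2  | Tablet  | 647.1  
4  | Phone   | 612.75 
5  | Laptop  | 636.59 
6  | Webcam  | 367.33 
7  | Cable   | 1561.45
8  | Charger | NULL   
9  | Laptop  | 124.37 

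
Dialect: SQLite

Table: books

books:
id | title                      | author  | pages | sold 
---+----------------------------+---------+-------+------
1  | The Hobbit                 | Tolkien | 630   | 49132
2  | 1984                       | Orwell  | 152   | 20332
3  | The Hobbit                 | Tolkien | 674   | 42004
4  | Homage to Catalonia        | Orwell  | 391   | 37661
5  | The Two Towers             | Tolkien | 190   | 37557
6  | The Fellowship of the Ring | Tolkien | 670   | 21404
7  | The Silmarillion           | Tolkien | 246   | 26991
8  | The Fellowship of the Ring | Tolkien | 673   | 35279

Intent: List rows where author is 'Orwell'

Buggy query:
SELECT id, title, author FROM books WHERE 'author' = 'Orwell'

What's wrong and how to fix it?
Bug: Single quotes denote string literals in SQL; the column name is being compared as a constant string

Fix: Reference the column as author without single quotes

Corrected query:
SELECT id, title, author FROM books WHERE author = 'Orwell'

Result:
id | title               | author
---+---------------------+-------
2  | 1984                | Orwell
4  | Homage to Catalonia | Orwell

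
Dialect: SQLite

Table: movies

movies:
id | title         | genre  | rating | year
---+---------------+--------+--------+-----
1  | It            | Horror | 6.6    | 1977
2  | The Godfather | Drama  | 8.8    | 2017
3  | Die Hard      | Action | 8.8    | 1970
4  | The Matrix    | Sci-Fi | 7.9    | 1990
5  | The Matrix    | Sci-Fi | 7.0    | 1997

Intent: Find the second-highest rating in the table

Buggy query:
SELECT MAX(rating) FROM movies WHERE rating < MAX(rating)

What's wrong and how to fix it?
Bug: MAX(rating) on the right of the comparison is an aggregate-in-WHERE error

Fix: Put the inner MAX in a scalar subquery

Corrected query:
SELECT MAX(rating) FROM movies WHERE rating < (SELECT MAX(rating) FROM movies)

Result:
MAX(rating)
-----------
7.9        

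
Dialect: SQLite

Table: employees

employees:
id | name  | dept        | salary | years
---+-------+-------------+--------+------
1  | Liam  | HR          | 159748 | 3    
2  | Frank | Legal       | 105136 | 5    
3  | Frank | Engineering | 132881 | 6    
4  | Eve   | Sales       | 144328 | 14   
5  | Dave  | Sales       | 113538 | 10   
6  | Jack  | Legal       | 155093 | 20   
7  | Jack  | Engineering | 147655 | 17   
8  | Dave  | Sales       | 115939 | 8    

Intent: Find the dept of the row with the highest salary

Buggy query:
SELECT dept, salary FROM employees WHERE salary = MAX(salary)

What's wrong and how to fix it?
Bug: WHERE is evaluated per row; an aggregate over the whole table isn't defined there

Fix: Use a subquery: WHERE salary = (SELECT MAX(salary) FROM employees)

Corrected query:
SELECT dept, salary FROM employees WHERE salary = (SELECT MAX(salary) FROM employees)

Result:
dept | salary
-----+-------
HR   | 159748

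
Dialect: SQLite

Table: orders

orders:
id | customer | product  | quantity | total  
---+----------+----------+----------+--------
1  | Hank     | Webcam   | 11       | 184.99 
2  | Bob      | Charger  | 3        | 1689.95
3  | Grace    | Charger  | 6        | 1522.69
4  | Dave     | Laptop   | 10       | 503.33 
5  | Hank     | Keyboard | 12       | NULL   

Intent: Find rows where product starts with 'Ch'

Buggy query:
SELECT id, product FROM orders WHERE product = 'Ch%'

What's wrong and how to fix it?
Bug: Wildcards only work with LIKE; '=' treats '%' as a literal character

Fix: Replace '=' with LIKE so 'Ch%' is treated as a pattern

Corrected query:
SELECT id, product FROM orders WHERE product LIKE 'Ch%'

Result:
id | product
---+--------
2  | Charger
3  | Charger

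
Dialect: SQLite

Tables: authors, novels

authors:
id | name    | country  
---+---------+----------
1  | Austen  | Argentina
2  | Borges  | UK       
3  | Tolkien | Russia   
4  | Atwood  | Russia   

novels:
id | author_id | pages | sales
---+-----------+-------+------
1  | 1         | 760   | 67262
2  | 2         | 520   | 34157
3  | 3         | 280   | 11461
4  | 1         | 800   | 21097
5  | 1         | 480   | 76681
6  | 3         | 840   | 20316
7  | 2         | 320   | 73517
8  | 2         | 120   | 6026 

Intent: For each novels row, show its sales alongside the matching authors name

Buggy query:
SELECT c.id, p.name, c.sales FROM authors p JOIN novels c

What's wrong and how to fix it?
Bug: Missing join condition: each novels row is matched to all authors rows instead of just its own

Fix: Add ON c.author_id = p.id to the JOIN

Corrected query:
SELECT c.id, p.name, c.sales FROM authors p JOIN novels c ON c.author_id = p.id

Result:
id | name    | sales
---+---------+------
1  | Austen  | 67262
2  | Borges  | 34157
3  | Tolkien | 11461
4  | Austen  | 21097
5  | Austen  | 76681
6  | Tolkien | 20316
7  | Borges  | 73517
8  | Borges  | 6026 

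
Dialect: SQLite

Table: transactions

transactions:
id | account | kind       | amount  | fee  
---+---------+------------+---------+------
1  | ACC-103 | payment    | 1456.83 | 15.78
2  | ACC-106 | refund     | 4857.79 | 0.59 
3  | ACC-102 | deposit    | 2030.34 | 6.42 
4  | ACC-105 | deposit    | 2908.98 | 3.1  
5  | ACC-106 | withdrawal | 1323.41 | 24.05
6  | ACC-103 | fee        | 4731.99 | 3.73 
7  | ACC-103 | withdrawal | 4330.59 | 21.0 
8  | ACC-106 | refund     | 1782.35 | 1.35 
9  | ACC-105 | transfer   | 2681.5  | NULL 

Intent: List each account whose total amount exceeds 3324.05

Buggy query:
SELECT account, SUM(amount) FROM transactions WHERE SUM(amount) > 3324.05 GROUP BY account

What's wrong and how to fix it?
Bug: SUM(amount) is an aggregate, but WHERE filters rows before aggregation

Fix: Use HAVING (which filters groups after aggregation) instead of WHERE

Corrected query:
SELECT account, SUM(amount) FROM transactions GROUP BY account HAVING SUM(amount) > 3324.05

Result:
account | SUM(amount)
--------+------------
ACC-103 | 10519.41   
ACC-105 | 5590.48    
ACC-106 | 7963.55    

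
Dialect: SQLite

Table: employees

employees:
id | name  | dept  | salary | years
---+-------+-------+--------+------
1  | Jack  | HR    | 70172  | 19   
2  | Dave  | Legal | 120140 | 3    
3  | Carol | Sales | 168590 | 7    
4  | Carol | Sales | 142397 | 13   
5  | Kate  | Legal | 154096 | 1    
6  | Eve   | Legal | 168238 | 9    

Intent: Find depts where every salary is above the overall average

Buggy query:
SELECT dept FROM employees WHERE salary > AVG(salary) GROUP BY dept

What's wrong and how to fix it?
Bug: WHERE evaluates per row before aggregation, so AVG() is unavailable

Fix: Use a subquery for AVG and a HAVING MIN(...) filter so the condition holds for every row in the group

Corrected query:
SELECT dept FROM employees GROUP BY dept HAVING MIN(salary) > (SELECT AVG(salary) FROM employees)

Result:
dept 
-----
Sales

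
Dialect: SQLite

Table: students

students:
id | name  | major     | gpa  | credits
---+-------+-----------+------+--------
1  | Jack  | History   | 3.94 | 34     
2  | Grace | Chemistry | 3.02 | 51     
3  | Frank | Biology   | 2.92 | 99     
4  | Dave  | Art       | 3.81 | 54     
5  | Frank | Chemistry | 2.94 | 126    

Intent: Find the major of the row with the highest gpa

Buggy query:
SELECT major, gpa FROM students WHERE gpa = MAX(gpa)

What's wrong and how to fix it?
Bug: WHERE is evaluated per row; an aggregate over the whole table isn't defined there

Fix: Use a subquery: WHERE gpa = (SELECT MAX(gpa) FROM students)

Corrected query:
SELECT major, gpa FROM students WHERE gpa = (SELECT MAX(gpa) FROM students)

Result:
major   | gpa 
--------+-----
History | 3.94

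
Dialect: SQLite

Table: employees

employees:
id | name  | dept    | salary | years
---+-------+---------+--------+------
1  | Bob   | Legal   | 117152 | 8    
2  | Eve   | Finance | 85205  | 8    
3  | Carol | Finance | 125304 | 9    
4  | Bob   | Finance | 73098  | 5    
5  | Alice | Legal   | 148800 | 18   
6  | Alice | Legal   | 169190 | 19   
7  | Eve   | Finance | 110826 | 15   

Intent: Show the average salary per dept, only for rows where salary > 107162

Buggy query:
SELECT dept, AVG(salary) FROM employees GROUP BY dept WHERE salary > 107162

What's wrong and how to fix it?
Bug: Row-level WHERE must come before GROUP BY in the clause order

Fix: Move the WHERE clause before GROUP BY

Corrected query:
SELECT dept, AVG(salary) FROM employees WHERE salary > 107162 GROUP BY dept

Result:
dept    | AVG(salary)  
--------+--------------
Finance | 118065       
Legal   | 145047.333333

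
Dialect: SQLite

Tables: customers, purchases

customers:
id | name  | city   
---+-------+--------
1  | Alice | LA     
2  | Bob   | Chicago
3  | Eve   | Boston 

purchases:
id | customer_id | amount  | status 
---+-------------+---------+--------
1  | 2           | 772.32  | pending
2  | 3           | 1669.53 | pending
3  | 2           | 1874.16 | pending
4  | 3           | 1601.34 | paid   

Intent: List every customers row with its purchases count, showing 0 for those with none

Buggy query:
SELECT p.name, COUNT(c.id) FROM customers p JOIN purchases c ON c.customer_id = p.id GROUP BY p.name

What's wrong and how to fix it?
Bug: An inner join excludes parents with zero children

Fix: Switch to LEFT JOIN to retain unmatched parent rows

Corrected query:
SELECT p.name, COUNT(c.id) FROM customers p LEFT JOIN purchases c ON c.customer_id = p.id GROUP BY p.name

Result:
name  | COUNT(c.id)
------+------------
Alice | 0          
Bob   | 2          
Eve   | 2          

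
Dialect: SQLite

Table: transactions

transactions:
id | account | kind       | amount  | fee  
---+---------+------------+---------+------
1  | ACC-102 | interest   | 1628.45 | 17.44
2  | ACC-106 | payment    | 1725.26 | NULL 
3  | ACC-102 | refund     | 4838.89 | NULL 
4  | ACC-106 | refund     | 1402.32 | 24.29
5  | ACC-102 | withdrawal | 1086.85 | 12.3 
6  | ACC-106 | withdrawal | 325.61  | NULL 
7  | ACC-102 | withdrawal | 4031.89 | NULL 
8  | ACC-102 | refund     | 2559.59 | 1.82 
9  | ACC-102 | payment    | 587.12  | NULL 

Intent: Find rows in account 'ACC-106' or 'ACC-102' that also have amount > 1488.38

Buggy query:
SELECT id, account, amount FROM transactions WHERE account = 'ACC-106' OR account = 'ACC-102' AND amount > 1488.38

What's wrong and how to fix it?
Bug: Without parentheses, AND is evaluated before OR, so the amount filter only applies to the 'ACC-102' branch

Fix: Group the OR with parentheses (or use IN), then AND the threshold

Corrected query:
SELECT id, account, amount FROM transactions WHERE (account = 'ACC-106' OR account = 'ACC-102') AND amount > 1488.38

Result:
id | account | amount 
---+---------+--------
1  | ACC-102 | 1628.45
2  | ACC-106 | 1725.26
3  | ACC-102 | 4838.89
7  | ACC-102 | 4031.89
8  | ACC-102 | 2559.59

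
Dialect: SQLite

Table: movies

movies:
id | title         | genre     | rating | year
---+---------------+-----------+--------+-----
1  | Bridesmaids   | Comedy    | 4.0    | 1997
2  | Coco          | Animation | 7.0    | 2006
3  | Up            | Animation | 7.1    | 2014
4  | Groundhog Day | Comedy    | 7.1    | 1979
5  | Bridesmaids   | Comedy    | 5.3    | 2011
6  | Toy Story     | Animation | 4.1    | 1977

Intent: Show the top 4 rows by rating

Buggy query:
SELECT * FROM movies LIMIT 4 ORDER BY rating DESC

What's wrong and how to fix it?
Bug: LIMIT must come after ORDER BY

Fix: Sort with ORDER BY, then apply LIMIT

Corrected query:
SELECT * FROM movies ORDER BY rating DESC LIMIT 4

Result:
id | title         | genre     | rating | year
---+---------------+-----------+--------+-----
3  | Up            | Animation | 7.1    | 2014
4  | Groundhog Day | Comedy    | 7.1    | 1979
2  | Coco          | Animation | 7      | 2006
5  | Bridesmaids   | Comedy    | 5.3    | 2011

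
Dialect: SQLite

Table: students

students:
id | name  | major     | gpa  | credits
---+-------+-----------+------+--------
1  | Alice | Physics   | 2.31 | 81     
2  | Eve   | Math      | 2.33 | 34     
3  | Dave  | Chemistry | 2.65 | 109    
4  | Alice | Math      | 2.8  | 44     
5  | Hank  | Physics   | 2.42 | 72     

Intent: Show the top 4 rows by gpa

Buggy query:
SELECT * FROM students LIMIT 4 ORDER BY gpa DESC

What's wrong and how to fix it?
Bug: LIMIT must come after ORDER BY

Fix: Swap the clauses: ORDER BY first, then LIMIT

Corrected query:
SELECT * FROM students ORDER BY gpa DESC LIMIT 4

Result:
id | name  | major     | gpa  | credits
---+-------+-----------+------+--------
4  | Alice | Math      | 2.8  | 44     
3  | Dave  | Chemistry | 2.65 | 109    
5  | Hank  | Physics   | 2.42 | 72     
2  | Eve   | Math      | 2.33 | 34     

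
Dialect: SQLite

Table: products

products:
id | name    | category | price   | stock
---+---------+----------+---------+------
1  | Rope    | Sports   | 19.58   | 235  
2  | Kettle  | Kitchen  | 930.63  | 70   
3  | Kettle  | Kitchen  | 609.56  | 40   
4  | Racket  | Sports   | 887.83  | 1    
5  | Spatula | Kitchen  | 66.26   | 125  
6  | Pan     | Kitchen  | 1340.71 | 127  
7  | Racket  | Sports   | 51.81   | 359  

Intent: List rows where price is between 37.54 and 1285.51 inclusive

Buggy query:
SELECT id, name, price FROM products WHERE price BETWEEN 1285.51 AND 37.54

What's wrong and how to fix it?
Bug: The bounds are reversed; BETWEEN a AND b requires a <= b to match anything

Fix: Write BETWEEN 37.54 AND 1285.51

Corrected query:
SELECT id, name, price FROM products WHERE price BETWEEN 37.54 AND 1285.51

Result:
id | name    | price 
---+---------+-------
2  | Kettle  | 930.63
3  | Kettle  | 609.56
4  | Racket  | 887.83
5  | Spatula | 66.26 
7  | Racket  | 51.81 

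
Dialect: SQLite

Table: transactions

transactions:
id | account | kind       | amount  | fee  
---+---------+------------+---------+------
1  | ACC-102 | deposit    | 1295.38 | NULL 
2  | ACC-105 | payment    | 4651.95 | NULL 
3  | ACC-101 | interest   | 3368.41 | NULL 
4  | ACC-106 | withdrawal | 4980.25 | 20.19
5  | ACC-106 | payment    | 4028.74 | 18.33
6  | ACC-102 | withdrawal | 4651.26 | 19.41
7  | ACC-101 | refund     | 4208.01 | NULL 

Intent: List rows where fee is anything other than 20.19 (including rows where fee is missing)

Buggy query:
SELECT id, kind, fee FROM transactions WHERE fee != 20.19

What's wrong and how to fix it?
Bug: 'fee != 20.19' is unknown when fee is NULL, so NULL rows are silently excluded

Fix: Add an explicit OR fee IS NULL to include the missing-value rows

Corrected query:
SELECT id, kind, fee FROM transactions WHERE fee != 20.19 OR fee IS NULL

Result:
id | kind       | fee  
---+------------+------
1  | deposit    | NULL 
2  | payment    | NULL 
3  | interest   | NULL 
5  | payment    | 18.33
6  | withdrawal | 19.41
7  | refund     | NULL 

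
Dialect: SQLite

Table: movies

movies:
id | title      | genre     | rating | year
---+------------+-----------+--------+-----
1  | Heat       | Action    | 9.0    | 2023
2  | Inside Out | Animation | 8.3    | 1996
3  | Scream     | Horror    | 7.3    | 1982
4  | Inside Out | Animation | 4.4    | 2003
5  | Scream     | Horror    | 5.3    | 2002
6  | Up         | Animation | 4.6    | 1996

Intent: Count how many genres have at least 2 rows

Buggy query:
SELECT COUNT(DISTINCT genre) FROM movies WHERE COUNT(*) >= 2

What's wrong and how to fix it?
Bug: WHERE filters individual rows, not groups, so a group-level COUNT is invalid there

Fix: Use a subquery that GROUPs and filters with HAVING, then count its rows

Corrected query:
SELECT COUNT(*) FROM (SELECT genre FROM movies GROUP BY genre HAVING COUNT(*) >= 2)

Result:
COUNT(*)
--------
2       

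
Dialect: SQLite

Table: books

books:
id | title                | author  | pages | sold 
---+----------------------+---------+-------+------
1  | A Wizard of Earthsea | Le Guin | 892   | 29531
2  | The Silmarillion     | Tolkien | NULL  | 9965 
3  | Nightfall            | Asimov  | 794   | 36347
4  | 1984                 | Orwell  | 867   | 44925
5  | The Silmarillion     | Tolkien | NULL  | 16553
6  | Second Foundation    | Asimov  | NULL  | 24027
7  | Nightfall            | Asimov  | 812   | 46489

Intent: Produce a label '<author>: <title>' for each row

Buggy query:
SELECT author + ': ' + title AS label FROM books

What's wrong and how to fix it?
Bug: SQLite uses || for string concatenation; + coerces text to numbers (yielding 0)

Fix: Use the || operator for string concatenation

Corrected query:
SELECT author || ': ' || title AS label FROM books

Result:
label                        
-----------------------------
Le Guin: A Wizard of Earthsea
Tolkien: The Silmarillion    
Asimov: Nightfall            
Orwell: 1984                 
Tolkien: The Silmarillion    
Asimov: Second Foundation    
Asimov: Nightfall            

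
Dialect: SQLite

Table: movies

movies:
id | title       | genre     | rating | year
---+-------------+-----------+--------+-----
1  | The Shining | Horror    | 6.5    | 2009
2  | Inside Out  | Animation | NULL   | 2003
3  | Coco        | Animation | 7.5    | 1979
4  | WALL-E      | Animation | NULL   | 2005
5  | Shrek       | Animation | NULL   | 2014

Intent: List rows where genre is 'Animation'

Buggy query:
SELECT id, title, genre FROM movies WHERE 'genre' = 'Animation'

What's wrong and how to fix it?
Bug: 'genre' in single quotes is a string literal, not the column; the comparison is literal-vs-literal and never true

Fix: Reference the column as genre without single quotes

Corrected query:
SELECT id, title, genre FROM movies WHERE genre = 'Animation'

Result:
id | title      | genre    
---+------------+----------
2  | Inside Out | Animation
3  | Coco       | Animation
4  | WALL-E     | Animation
5  | Shrek      | Animation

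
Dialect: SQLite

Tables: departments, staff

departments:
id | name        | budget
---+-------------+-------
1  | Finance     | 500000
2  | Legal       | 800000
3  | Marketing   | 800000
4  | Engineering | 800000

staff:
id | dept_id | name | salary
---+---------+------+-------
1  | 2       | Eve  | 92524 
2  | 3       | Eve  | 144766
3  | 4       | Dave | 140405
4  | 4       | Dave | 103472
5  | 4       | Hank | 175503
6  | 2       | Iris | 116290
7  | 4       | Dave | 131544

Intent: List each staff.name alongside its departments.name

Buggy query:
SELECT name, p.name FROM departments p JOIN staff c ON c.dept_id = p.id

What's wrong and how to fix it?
Bug: 'name' exists in both joined tables, so the database can't tell which one is meant

Fix: Prefix ambiguous columns with the table alias

Corrected query:
SELECT c.name, p.name FROM departments p JOIN staff c ON c.dept_id = p.id

Result:
name | name       
-----+------------
Eve  | Legal      
Eve  | Marketing  
Dave | Engineering
Dave | Engineering
Hank | Engineering
Iris | Legal      
Dave | Engineering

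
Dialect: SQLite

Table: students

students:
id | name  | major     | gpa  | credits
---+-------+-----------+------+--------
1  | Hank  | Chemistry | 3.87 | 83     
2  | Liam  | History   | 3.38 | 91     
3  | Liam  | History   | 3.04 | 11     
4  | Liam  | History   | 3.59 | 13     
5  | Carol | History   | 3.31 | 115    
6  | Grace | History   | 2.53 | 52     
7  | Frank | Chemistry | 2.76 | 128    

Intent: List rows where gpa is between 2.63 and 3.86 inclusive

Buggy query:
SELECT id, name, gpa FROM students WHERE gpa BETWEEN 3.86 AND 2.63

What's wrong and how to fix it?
Bug: BETWEEN expects the lower bound first; with 3.86 AND 2.63 the range is empty

Fix: Swap the bounds so the smaller value comes first

Corrected query:
SELECT id, name, gpa FROM students WHERE gpa BETWEEN 2.63 AND 3.86

Result:
id | name  | gpa 
---+-------+-----
2  | Liam  | 3.38
3  | Liam  | 3.04
4  | Liam  | 3.59
5  | Carol | 3.31
7  | Frank | 2.76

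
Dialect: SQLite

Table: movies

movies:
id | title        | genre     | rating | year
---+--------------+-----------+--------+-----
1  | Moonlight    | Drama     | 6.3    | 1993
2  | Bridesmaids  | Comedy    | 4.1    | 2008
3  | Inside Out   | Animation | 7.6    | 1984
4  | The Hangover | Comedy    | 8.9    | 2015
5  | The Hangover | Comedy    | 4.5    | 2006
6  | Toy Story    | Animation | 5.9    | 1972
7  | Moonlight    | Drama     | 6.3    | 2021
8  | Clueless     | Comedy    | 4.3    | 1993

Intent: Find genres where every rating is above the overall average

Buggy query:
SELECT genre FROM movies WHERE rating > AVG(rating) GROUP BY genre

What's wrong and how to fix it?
Bug: WHERE evaluates per row before aggregation, so AVG() is unavailable

Fix: Use a subquery for AVG and a HAVING MIN(...) filter so the condition holds for every row in the group

Corrected query:
SELECT genre FROM movies GROUP BY genre HAVING MIN(rating) > (SELECT AVG(rating) FROM movies)

Result:
genre
-----
Drama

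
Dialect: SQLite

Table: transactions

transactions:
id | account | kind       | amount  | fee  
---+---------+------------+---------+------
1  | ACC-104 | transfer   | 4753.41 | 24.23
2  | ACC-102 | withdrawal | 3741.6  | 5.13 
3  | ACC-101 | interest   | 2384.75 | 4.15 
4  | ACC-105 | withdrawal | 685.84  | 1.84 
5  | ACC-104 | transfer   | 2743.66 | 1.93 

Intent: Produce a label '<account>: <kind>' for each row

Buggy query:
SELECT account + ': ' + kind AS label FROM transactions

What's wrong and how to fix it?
Bug: '+' is numeric addition; on text columns SQLite converts them to 0 instead of concatenating

Fix: Replace + with || to concatenate text

Corrected query:
SELECT account || ': ' || kind AS label FROM transactions

Result:
label              
-------------------
ACC-104: transfer  
ACC-102: withdrawal
ACC-101: interest  
ACC-105: withdrawal
ACC-104: transfer  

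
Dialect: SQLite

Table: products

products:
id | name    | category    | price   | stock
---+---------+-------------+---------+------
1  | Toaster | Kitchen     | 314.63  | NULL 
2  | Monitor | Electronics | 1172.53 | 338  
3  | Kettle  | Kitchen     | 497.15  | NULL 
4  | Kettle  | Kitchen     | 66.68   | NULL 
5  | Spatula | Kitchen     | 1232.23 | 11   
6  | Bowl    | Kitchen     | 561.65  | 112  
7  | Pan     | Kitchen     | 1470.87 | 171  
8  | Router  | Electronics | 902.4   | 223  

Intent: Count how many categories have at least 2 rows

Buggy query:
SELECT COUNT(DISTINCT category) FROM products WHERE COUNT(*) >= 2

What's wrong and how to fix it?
Bug: WHERE filters individual rows, not groups, so a group-level COUNT is invalid there

Fix: Use a subquery that GROUPs and filters with HAVING, then count its rows

Corrected query:
SELECT COUNT(*) FROM (SELECT category FROM products GROUP BY category HAVING COUNT(*) >= 2)

Result:
COUNT(*)
--------
2       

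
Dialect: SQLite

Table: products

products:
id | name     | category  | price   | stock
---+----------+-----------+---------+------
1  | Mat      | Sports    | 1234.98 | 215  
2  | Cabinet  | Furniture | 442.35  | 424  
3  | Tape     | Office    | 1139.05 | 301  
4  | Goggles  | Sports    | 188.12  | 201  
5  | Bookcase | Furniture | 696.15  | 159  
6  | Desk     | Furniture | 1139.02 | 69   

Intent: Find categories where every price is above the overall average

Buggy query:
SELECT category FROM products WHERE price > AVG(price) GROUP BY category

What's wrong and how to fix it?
Bug: WHERE evaluates per row before aggregation, so AVG() is unavailable

Fix: Use a subquery for AVG and a HAVING MIN(...) filter so the condition holds for every row in the group

Corrected query:
SELECT category FROM products GROUP BY category HAVING MIN(price) > (SELECT AVG(price) FROM products)

Result:
category
--------
Office  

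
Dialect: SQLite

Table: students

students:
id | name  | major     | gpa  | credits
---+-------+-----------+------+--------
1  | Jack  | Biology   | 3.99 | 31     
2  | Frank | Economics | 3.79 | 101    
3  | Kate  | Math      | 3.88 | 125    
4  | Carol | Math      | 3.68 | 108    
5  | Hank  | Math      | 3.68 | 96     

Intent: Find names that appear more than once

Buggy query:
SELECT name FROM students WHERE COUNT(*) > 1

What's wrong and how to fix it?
Bug: COUNT(*) is an aggregate and cannot be used in WHERE

Fix: GROUP BY name, then filter groups with HAVING COUNT(*) > 1

Corrected query:
SELECT name FROM students GROUP BY name HAVING COUNT(*) > 1

Result:
(no rows)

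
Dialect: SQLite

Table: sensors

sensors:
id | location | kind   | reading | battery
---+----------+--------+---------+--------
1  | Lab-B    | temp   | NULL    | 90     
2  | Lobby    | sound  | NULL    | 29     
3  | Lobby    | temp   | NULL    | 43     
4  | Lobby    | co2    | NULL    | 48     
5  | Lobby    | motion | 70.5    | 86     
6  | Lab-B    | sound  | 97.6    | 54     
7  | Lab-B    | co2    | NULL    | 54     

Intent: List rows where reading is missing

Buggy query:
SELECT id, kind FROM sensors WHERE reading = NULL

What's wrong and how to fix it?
Bug: '= NULL' is always unknown in SQL three-valued logic, so no rows match

Fix: Use IS NULL to test for NULL

Corrected query:
SELECT id, kind FROM sensors WHERE reading IS NULL

Result:
id | kind 
---+------
1  | temp 
2  | sound
3  | temp 
4  | co2  
7  | co2  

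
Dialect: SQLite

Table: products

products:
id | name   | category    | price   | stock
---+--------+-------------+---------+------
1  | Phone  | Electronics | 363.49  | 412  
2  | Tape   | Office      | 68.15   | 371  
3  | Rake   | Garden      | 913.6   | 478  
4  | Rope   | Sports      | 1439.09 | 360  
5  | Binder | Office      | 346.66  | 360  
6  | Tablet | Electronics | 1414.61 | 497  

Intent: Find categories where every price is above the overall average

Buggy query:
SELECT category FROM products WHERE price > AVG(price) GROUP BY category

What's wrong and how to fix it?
Bug: AVG() is an aggregate; it can't sit directly in WHERE

Fix: Use a subquery for AVG and a HAVING MIN(...) filter so the condition holds for every row in the group

Corrected query:
SELECT category FROM products GROUP BY category HAVING MIN(price) > (SELECT AVG(price) FROM products)

Result:
category
--------
Garden  
Sports  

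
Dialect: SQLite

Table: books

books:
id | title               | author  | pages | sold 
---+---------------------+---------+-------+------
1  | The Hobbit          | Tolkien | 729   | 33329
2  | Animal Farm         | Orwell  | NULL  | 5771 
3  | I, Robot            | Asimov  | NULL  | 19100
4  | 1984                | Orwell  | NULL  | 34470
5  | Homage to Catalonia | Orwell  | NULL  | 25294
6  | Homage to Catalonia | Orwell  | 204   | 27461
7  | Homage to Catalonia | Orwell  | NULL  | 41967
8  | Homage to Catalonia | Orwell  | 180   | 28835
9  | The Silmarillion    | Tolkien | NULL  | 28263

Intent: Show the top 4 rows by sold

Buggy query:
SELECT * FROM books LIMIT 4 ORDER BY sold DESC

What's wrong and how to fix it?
Bug: LIMIT must come after ORDER BY

Fix: Sort with ORDER BY, then apply LIMIT

Corrected query:
SELECT * FROM books ORDER BY sold DESC LIMIT 4

Result:
id | title               | author  | pages | sold 
---+---------------------+---------+-------+------
7  | Homage to Catalonia | Orwell  | NULL  | 41967
4  | 1984                | Orwell  | NULL  | 34470
1  | The Hobbit          | Tolkien | 729   | 33329
8  | Homage to Catalonia | Orwell  | 180   | 28835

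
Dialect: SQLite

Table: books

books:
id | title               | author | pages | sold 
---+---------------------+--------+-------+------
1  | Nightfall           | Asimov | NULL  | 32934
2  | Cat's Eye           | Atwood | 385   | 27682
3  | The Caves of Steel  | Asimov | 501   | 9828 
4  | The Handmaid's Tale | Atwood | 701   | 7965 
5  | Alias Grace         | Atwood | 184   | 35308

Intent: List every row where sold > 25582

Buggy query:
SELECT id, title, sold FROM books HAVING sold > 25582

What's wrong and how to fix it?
Bug: This is a non-aggregate query (no GROUP BY, no aggregates), so in SQLite the HAVING clause is invalid here; a row-level condition belongs in WHERE

Fix: Replace HAVING with WHERE since the condition applies to individual rows

Corrected query:
SELECT id, title, sold FROM books WHERE sold > 25582

Result:
id | title       | sold 
---+-------------+------
1  | Nightfall   | 32934
2  | Cat's Eye   | 27682
5  | Alias Grace | 35308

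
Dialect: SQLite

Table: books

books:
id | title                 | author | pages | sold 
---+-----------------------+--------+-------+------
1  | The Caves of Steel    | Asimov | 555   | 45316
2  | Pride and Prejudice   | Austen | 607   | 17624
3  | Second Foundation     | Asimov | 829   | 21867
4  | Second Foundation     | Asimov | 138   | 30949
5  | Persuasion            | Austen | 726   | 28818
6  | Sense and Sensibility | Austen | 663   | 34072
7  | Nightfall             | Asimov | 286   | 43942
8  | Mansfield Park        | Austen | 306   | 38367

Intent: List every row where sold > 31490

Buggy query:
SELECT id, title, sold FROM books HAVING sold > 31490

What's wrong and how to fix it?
Bug: HAVING filters the output of aggregation, but this query has no GROUP BY and no aggregate functions, so SQLite rejects it (HAVING clause on a non-aggregate query); the condition here is per row

Fix: Use WHERE for row-level filtering

Corrected query:
SELECT id, title, sold FROM books WHERE sold > 31490

Result:
id | title                 | sold 
---+-----------------------+------
1  | The Caves of Steel    | 45316
6  | Sense and Sensibility | 34072
7  | Nightfall             | 43942
8  | Mansfield Park        | 38367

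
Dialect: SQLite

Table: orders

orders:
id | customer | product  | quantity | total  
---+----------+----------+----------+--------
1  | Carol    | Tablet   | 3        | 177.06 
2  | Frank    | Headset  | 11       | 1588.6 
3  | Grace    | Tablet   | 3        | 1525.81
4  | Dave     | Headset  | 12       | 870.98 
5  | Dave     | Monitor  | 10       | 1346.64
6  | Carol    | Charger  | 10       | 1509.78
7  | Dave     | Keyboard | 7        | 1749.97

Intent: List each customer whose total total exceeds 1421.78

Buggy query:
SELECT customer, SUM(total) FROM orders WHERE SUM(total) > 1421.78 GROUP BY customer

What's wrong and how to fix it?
Bug: WHERE runs before GROUP BY, so aggregates aren't available there

Fix: Use HAVING (which filters groups after aggregation) instead of WHERE

Corrected query:
SELECT customer, SUM(total) FROM orders GROUP BY customer HAVING SUM(total) > 1421.78

Result:
customer | SUM(total)
---------+-----------
Carol    | 1686.84   
Dave     | 3967.59   
Frank    | 1588.6    
Grace    | 1525.81   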